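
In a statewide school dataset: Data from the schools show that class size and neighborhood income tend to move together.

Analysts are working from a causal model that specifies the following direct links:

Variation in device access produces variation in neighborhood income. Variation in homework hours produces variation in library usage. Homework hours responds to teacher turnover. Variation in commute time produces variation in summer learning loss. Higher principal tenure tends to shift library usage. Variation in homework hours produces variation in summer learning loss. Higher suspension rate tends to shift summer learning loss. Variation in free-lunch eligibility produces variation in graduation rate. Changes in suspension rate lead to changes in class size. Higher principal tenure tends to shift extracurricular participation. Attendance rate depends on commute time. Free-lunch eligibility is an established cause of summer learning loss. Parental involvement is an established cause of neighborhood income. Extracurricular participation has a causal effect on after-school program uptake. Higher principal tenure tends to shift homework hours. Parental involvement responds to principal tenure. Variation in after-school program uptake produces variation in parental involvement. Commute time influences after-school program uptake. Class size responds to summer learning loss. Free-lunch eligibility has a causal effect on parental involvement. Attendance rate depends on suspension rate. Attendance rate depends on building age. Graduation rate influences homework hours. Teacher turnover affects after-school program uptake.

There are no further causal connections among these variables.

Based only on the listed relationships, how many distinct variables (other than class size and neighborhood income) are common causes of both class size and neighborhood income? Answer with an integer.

The common causes are: commute time (to class size via commute time → summer learning loss → class size; to neighborhood income via commute time → after-school program uptake → parental involvement → neighborhood income); free-lunch eligibility (to class size via free-lunch eligibility → summer learning loss → class size; to neighborhood income via free-lunch eligibility → parental involvement → neighborhood income); principal tenure (to class size via principal tenure → homework hours → summer learning loss → class size; to neighborhood income via principal tenure → parental involvement → neighborhood income); teacher turnover (to class size via teacher turnover → homework hours → summer learning loss → class size; to neighborhood income via teacher turnover → after-school program uptake → parental involvement → neighborhood income).
Every other variable lacks a causal path to at least one of class size and neighborhood income.

4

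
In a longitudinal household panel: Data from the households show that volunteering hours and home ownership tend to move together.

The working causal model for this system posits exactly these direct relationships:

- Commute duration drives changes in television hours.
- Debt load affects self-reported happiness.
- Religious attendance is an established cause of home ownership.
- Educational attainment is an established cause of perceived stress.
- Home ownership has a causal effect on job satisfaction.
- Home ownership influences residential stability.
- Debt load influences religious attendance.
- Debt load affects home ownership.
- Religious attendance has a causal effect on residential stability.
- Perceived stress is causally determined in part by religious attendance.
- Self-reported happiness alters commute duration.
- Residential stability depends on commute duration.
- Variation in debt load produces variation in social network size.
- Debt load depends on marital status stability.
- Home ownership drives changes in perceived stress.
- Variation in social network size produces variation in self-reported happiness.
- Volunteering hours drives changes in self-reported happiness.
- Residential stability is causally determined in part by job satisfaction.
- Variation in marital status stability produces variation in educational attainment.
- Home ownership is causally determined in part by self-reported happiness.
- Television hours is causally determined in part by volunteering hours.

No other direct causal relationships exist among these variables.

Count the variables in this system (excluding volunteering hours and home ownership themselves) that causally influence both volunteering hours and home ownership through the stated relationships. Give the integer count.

No listed variable has a causal path to both volunteering hours and home ownership, so there are no common causes.

0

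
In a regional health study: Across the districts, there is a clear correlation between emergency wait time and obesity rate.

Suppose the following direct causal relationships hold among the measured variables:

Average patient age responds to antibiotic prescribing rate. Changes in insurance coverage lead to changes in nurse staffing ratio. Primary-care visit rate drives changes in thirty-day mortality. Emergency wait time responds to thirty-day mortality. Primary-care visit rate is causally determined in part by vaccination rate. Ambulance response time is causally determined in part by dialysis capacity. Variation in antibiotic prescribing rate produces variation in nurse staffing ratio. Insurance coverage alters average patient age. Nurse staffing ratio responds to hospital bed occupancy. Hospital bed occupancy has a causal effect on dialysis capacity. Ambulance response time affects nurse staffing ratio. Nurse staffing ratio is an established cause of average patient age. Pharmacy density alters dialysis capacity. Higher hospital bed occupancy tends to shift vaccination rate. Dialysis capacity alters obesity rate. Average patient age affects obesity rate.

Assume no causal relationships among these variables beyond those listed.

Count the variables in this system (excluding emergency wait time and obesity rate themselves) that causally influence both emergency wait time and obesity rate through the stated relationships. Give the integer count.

1

The common causes are: hospital bed occupancy (to emergency wait time via hospital bed occupancy → vaccination rate → primary-care visit rate → thirty-day mortality → emergency wait time; to obesity rate via hospital bed occupancy → dialysis capacity → obesity rate).
Every other variable lacks a causal path to at least one of emergency wait time and obesity rate.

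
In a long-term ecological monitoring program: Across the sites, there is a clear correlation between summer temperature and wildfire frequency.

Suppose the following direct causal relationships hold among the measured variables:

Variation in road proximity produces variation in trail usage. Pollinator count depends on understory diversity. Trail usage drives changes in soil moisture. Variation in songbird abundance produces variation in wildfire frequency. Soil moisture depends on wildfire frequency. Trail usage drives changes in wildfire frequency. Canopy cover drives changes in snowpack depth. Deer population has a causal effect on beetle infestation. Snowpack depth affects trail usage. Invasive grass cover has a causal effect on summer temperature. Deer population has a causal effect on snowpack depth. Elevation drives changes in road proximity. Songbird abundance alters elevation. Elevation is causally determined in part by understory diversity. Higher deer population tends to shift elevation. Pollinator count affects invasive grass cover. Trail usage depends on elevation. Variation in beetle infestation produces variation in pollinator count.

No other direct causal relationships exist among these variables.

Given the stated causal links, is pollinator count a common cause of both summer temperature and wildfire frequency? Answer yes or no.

Pollinator count has no stated causal path to wildfire frequency. A confounder must cause both variables, so pollinator count does not qualify.

no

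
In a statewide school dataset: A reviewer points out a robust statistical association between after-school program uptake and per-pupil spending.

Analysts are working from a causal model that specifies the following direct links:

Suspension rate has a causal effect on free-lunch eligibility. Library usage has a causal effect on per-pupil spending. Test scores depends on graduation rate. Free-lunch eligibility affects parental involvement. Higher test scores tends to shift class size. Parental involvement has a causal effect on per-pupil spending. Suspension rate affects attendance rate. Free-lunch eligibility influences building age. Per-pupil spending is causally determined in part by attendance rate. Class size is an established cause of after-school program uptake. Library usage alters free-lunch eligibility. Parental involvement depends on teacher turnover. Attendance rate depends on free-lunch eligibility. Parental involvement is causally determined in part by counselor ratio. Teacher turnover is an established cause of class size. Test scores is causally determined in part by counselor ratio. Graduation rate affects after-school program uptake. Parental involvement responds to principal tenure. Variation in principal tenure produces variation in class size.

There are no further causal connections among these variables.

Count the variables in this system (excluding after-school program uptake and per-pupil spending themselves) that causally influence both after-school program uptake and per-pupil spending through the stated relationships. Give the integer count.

3

The common causes are: counselor ratio (to after-school program uptake via counselor ratio → test scores → class size → after-school program uptake; to per-pupil spending via counselor ratio → parental involvement → per-pupil spending); principal tenure (to after-school program uptake via principal tenure → class size → after-school program uptake; to per-pupil spending via principal tenure → parental involvement → per-pupil spending); teacher turnover (to after-school program uptake via teacher turnover → class size → after-school program uptake; to per-pupil spending via teacher turnover → parental involvement → per-pupil spending).
Every other variable lacks a causal path to at least one of after-school program uptake and per-pupil spending.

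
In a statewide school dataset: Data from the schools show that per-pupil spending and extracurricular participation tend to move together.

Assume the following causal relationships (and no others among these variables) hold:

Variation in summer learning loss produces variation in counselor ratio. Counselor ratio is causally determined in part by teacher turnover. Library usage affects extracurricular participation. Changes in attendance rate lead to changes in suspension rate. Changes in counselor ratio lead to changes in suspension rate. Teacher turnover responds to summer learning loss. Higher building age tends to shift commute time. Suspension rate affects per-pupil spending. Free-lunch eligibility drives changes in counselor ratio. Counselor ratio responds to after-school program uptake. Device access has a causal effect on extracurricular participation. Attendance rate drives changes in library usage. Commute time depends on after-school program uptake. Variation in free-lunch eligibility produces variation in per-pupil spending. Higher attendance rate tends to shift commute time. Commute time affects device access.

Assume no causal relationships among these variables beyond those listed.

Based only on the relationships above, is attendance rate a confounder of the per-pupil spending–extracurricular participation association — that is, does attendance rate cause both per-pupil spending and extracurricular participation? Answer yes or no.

Attendance rate has a causal path to per-pupil spending (attendance rate → suspension rate → per-pupil spending) and to extracurricular participation (attendance rate → library usage → extracurricular participation), so it is a common cause of both — a confounder.

yes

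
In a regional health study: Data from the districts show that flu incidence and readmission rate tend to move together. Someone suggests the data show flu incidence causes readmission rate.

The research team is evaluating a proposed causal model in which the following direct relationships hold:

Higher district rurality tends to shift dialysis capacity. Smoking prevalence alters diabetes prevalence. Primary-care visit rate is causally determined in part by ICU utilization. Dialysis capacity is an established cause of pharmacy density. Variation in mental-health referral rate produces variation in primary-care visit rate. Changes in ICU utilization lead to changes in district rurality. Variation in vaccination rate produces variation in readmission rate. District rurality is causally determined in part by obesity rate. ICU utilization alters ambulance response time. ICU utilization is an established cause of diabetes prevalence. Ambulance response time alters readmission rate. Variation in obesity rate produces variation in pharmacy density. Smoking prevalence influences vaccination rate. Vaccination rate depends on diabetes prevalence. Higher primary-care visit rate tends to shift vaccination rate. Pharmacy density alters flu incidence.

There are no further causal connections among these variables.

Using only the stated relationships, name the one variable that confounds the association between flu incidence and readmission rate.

ICU utilization has a causal path to flu incidence (ICU utilization → district rurality → dialysis capacity → pharmacy density → flu incidence) and a separate causal path to readmission rate (ICU utilization → ambulance response time → readmission rate), so it is a common cause of both.
No stated relationship gives flu incidence a causal route to readmission rate, so the correlation is explained by the shared upstream cause rather than a direct effect.

ICU utilization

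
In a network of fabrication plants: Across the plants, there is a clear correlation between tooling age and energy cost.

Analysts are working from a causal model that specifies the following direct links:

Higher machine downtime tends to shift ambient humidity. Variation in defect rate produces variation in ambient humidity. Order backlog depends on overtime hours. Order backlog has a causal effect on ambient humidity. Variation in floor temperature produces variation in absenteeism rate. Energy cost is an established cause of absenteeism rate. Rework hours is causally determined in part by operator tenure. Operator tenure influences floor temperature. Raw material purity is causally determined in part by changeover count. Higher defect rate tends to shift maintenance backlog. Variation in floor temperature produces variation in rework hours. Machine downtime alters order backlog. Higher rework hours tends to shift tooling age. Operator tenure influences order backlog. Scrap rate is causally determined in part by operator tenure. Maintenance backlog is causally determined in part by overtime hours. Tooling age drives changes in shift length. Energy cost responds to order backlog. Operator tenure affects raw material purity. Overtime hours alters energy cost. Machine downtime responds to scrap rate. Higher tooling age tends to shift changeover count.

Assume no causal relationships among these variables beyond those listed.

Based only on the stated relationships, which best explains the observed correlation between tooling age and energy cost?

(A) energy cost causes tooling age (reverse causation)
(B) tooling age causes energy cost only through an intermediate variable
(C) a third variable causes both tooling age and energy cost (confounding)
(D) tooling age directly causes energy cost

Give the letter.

Operator tenure causes tooling age (operator tenure → rework hours → tooling age) and energy cost (operator tenure → order backlog → energy cost) — a common cause creating the correlation.
There is no stated path from tooling age to energy cost or from energy cost to tooling age, so neither direct nor reverse causation applies.

C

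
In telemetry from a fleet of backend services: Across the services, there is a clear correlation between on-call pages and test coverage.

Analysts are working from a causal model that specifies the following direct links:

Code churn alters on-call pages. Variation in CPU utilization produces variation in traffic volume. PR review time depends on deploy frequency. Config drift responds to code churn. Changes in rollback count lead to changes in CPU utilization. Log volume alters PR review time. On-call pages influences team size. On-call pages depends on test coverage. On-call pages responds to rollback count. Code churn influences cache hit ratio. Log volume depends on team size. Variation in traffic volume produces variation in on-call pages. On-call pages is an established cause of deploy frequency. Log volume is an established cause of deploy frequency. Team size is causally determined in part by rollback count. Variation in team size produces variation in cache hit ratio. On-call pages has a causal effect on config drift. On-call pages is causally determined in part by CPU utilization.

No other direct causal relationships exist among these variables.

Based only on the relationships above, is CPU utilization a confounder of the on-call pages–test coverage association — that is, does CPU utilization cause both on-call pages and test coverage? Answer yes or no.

CPU utilization has no stated causal path to test coverage. A confounder must cause both variables, so CPU utilization does not qualify.

no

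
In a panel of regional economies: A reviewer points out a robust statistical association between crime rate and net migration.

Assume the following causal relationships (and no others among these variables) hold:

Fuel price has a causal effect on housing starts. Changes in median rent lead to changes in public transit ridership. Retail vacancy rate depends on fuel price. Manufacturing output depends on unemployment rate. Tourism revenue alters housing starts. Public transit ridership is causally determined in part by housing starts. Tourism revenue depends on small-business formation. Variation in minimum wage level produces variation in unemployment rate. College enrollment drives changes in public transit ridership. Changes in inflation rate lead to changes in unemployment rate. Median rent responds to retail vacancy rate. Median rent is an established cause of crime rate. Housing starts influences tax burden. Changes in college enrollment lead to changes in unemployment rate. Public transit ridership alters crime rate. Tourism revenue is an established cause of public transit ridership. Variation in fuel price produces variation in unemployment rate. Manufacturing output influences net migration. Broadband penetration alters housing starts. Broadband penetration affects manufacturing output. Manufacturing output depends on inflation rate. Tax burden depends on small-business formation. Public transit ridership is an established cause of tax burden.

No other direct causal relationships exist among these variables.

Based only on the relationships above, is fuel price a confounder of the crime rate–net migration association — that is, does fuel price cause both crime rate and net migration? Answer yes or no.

Fuel price has a causal path to crime rate (fuel price → housing starts → public transit ridership → crime rate) and to net migration (fuel price → unemployment rate → manufacturing output → net migration), so it is a common cause of both — a confounder.

yes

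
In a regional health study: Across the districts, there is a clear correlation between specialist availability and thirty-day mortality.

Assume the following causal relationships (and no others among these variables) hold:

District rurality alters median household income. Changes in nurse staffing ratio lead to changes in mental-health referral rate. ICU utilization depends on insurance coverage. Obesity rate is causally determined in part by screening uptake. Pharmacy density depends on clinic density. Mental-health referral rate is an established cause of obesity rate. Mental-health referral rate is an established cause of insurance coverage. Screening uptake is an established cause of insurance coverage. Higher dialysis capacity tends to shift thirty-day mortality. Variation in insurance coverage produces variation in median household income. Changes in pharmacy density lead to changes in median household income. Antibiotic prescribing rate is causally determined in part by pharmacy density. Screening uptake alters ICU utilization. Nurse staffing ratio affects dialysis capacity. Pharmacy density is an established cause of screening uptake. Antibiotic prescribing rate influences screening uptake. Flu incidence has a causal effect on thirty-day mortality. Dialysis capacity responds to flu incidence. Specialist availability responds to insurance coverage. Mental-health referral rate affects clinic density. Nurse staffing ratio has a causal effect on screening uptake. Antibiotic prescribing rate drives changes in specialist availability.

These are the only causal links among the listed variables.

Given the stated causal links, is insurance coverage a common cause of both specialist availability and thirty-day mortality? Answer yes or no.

no

Insurance coverage has no stated causal path to thirty-day mortality. A confounder must cause both variables, so insurance coverage does not qualify.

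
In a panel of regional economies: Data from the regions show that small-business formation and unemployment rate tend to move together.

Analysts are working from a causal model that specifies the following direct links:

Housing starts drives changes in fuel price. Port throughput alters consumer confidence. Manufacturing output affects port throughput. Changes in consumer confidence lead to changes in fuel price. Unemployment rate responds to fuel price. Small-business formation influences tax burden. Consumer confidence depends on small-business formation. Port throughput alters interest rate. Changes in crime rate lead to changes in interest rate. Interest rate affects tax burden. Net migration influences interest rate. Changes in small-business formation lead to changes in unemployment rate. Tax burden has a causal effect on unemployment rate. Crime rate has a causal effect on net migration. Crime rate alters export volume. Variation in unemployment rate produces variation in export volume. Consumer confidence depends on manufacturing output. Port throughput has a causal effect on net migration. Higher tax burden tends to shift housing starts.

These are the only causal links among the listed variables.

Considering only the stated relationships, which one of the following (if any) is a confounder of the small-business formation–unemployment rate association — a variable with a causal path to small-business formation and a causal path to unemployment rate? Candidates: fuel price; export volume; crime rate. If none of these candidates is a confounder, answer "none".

None of the listed candidates has causal paths to both small-business formation and unemployment rate in the stated relationships, so none is a common cause.

none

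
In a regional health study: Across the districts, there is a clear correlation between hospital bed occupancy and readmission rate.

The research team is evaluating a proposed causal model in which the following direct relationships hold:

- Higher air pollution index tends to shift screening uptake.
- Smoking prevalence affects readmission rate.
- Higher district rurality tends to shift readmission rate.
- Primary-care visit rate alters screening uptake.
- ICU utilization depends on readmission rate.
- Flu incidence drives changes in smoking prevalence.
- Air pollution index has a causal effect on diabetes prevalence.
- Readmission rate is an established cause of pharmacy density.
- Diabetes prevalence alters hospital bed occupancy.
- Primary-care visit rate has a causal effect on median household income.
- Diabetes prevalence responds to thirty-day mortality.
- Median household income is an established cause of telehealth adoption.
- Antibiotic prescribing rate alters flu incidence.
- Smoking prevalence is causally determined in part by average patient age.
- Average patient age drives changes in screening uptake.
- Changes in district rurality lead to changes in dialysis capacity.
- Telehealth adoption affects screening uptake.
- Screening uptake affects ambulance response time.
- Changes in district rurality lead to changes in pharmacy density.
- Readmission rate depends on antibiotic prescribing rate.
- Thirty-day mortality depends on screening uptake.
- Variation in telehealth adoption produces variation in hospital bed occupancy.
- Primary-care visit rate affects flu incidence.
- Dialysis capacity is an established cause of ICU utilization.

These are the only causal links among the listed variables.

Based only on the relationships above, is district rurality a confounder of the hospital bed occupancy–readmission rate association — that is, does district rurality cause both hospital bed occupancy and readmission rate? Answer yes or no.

no

District rurality has no stated causal path to hospital bed occupancy. A confounder must cause both variables, so district rurality does not qualify.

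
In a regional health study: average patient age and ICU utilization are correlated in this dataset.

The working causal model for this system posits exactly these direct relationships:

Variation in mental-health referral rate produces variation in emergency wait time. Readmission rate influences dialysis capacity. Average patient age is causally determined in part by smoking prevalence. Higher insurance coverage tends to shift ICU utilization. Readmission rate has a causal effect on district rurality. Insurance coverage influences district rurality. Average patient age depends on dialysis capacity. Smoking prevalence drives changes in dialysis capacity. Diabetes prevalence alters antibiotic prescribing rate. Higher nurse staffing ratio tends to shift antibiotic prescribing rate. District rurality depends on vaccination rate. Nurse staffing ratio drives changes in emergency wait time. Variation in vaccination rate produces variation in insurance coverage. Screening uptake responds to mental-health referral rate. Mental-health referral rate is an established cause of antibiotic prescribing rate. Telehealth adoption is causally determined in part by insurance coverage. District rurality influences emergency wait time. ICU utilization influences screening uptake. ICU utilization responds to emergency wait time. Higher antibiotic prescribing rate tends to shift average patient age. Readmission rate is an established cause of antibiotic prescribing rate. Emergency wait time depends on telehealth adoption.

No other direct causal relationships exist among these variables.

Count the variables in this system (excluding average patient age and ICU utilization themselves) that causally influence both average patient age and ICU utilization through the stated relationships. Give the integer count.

The common causes are: mental-health referral rate (to average patient age via mental-health referral rate → antibiotic prescribing rate → average patient age; to ICU utilization via mental-health referral rate → emergency wait time → ICU utilization); nurse staffing ratio (to average patient age via nurse staffing ratio → antibiotic prescribing rate → average patient age; to ICU utilization via nurse staffing ratio → emergency wait time → ICU utilization); readmission rate (to average patient age via readmission rate → dialysis capacity → average patient age; to ICU utilization via readmission rate → district rurality → emergency wait time → ICU utilization).
Every other variable lacks a causal path to at least one of average patient age and ICU utilization.

3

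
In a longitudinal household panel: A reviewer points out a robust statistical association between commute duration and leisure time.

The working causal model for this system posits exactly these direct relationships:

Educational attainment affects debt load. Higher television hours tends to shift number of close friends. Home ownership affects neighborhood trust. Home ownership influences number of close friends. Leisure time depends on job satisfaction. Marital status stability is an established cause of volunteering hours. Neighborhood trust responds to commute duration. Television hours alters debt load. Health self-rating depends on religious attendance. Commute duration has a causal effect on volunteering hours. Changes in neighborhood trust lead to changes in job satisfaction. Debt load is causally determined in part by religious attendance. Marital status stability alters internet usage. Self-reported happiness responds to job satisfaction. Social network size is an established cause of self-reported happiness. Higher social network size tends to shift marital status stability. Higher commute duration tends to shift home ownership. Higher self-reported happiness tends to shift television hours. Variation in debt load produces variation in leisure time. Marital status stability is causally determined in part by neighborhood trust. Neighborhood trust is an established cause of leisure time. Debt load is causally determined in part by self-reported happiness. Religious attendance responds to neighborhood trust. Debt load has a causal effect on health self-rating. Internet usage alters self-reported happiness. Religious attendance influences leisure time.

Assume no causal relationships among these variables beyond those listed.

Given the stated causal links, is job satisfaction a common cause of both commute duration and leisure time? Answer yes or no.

no

Job satisfaction has no stated causal path to commute duration. A confounder must cause both variables, so job satisfaction does not qualify.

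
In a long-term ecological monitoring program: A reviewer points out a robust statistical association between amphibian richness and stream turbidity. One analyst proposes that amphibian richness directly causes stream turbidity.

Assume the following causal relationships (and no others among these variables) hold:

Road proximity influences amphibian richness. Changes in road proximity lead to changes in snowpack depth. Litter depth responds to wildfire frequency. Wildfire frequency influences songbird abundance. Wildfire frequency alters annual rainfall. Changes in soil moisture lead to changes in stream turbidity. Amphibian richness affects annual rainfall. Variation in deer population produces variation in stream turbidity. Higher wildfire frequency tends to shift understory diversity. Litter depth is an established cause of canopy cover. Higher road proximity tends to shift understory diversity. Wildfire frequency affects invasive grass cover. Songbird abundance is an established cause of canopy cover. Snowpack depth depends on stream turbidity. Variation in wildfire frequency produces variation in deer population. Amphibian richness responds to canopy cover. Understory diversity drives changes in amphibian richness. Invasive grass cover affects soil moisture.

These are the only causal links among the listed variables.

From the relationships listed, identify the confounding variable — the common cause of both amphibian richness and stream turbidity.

wildfire frequency

Wildfire frequency has a causal path to amphibian richness (wildfire frequency → understory diversity → amphibian richness) and a separate causal path to stream turbidity (wildfire frequency → deer population → stream turbidity), so it is a common cause of both.
No stated relationship gives amphibian richness a causal route to stream turbidity, so the correlation is explained by the shared upstream cause rather than a direct effect.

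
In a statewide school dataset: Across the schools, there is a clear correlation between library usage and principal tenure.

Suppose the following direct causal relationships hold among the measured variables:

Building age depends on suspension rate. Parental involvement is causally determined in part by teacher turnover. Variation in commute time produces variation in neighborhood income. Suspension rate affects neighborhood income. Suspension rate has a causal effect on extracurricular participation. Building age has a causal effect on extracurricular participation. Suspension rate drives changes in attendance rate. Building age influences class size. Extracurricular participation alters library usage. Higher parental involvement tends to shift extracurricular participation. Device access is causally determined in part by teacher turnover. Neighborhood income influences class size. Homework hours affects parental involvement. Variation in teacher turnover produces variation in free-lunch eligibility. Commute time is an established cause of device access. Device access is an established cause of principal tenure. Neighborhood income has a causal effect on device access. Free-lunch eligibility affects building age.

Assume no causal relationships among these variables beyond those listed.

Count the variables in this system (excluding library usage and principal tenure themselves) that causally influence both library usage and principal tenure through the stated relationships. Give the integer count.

2

The common causes are: suspension rate (to library usage via suspension rate → extracurricular participation → library usage; to principal tenure via suspension rate → neighborhood income → device access → principal tenure); teacher turnover (to library usage via teacher turnover → parental involvement → extracurricular participation → library usage; to principal tenure via teacher turnover → device access → principal tenure).
Every other variable lacks a causal path to at least one of library usage and principal tenure.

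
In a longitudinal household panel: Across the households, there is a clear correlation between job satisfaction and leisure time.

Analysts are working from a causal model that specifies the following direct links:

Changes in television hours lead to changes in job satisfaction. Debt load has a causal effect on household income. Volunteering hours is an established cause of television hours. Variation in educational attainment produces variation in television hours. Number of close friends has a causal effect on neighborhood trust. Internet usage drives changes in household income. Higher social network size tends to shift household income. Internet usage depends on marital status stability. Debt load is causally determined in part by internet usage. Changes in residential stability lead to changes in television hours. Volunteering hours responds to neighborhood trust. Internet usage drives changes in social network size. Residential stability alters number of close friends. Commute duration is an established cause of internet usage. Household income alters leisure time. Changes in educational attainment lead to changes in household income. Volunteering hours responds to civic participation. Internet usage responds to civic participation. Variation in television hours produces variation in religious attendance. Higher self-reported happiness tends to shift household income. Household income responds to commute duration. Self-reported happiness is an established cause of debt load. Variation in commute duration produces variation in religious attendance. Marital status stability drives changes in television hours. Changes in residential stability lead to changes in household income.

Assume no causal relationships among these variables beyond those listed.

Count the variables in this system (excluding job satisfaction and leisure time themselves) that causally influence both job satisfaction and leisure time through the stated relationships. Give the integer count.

The common causes are: civic participation (to job satisfaction via civic participation → volunteering hours → television hours → job satisfaction; to leisure time via civic participation → internet usage → household income → leisure time); educational attainment (to job satisfaction via educational attainment → television hours → job satisfaction; to leisure time via educational attainment → household income → leisure time); marital status stability (to job satisfaction via marital status stability → television hours → job satisfaction; to leisure time via marital status stability → internet usage → household income → leisure time); residential stability (to job satisfaction via residential stability → television hours → job satisfaction; to leisure time via residential stability → household income → leisure time).
Every other variable lacks a causal path to at least one of job satisfaction and leisure time.

4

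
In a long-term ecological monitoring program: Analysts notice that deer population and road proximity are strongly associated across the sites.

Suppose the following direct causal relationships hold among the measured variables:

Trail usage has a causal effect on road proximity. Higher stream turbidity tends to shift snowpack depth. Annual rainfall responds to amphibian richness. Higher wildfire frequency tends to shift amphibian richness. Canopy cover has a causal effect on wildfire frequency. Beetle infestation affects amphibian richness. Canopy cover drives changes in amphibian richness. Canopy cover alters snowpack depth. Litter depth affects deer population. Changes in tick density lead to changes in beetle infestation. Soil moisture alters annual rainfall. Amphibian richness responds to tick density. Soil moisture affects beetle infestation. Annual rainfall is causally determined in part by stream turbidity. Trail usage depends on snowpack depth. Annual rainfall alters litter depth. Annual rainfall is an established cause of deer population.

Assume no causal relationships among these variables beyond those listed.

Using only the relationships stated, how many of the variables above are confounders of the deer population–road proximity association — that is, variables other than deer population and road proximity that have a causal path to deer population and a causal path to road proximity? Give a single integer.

The common causes are: canopy cover (to deer population via canopy cover → amphibian richness → annual rainfall → deer population; to road proximity via canopy cover → snowpack depth → trail usage → road proximity); stream turbidity (to deer population via stream turbidity → annual rainfall → deer population; to road proximity via stream turbidity → snowpack depth → trail usage → road proximity).
Every other variable lacks a causal path to at least one of deer population and road proximity.

2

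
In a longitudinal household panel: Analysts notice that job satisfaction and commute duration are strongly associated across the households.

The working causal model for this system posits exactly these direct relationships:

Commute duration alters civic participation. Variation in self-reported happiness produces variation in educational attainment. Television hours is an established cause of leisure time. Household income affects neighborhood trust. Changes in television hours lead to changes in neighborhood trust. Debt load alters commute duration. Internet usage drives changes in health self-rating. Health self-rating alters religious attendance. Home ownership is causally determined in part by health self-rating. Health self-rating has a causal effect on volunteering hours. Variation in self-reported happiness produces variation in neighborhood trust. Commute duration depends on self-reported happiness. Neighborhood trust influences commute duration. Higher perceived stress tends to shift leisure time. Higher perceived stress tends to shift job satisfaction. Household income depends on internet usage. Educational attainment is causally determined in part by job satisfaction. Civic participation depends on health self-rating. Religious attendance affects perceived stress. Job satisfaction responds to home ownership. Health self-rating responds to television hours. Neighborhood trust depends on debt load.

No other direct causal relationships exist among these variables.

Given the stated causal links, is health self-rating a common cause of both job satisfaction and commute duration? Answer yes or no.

no

Health self-rating has no stated causal path to commute duration. A confounder must cause both variables, so health self-rating does not qualify.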